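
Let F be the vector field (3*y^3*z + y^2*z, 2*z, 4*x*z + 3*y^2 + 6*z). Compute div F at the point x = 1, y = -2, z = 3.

∂F₁/∂x = 0
∂F₂/∂y = 0
∂F₃/∂z = 4*x + 6
∇·F = 4*x + 6
At (1, -2, 3): 10.

10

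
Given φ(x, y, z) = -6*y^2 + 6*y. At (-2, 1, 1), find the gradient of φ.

(0, -6, 0)

∂φ/∂x = 0
∂φ/∂y = -12*y + 6
∂φ/∂z = 0
∇φ = (0, -12*y + 6, 0)
At (-2, 1, 1): (0, -6, 0).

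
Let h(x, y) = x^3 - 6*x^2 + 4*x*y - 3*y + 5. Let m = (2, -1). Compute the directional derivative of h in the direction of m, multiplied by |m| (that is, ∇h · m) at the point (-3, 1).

149

∂h/∂x = 3*x^2 - 12*x + 4*y
∂h/∂y = 4*x - 3
∇h at (-3, 1) = (67, -15)
∇h · m = (67)(2) + (-15)(-1) = 149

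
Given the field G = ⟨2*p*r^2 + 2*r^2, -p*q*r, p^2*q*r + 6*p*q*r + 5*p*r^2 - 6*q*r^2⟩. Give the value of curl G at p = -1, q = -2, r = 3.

(-67, -21, 6)

(∇×G)₁ = ∂G₃/∂q − ∂G₂/∂r = p^2*r + p*q + 6*p*r - 6*r^2
(∇×G)₂ = ∂G₁/∂r − ∂G₃/∂p = -2*p*q*r + 4*p*r - 6*q*r - 5*r^2 + 4*r
(∇×G)₃ = ∂G₂/∂p − ∂G₁/∂q = -q*r
∇×G = (p^2*r + p*q + 6*p*r - 6*r^2, -2*p*q*r + 4*p*r - 6*q*r - 5*r^2 + 4*r, -q*r)
At (-1, -2, 3): (-67, -21, 6).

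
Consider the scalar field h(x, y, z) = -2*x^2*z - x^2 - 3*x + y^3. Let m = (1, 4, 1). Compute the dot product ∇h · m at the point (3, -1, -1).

∂h/∂x = -4*x*z - 2*x - 3
∂h/∂y = 3*y^2
∂h/∂z = -2*x^2
∇h at (3, -1, -1) = (3, 3, -18)
∇h · m = (3)(1) + (3)(4) + (-18)(1) = -3

-3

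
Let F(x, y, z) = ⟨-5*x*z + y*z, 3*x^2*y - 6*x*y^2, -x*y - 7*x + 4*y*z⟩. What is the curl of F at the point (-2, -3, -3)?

(∇×F)₁ = ∂F₃/∂y − ∂F₂/∂z = -x + 4*z
(∇×F)₂ = ∂F₁/∂z − ∂F₃/∂x = -5*x + 2*y + 7
(∇×F)₃ = ∂F₂/∂x − ∂F₁/∂y = 6*x*y - 6*y^2 - z
∇×F = (-x + 4*z, -5*x + 2*y + 7, 6*x*y - 6*y^2 - z)
At (-2, -3, -3): (-10, 11, -15).

(-10, 11, -15)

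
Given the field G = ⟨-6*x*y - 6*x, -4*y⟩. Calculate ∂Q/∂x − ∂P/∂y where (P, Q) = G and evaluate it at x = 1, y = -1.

6

∂G₂/∂x = 0
∂G₁/∂y = -6*x
Scalar curl = 6*x
At (1, -1): 6.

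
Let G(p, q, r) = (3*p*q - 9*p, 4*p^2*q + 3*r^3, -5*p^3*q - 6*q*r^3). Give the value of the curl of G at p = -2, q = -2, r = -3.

(121, -120, 38)

(∇×G)₁ = ∂G₃/∂q − ∂G₂/∂r = -5*p^3 - 6*r^3 - 9*r^2
(∇×G)₂ = ∂G₁/∂r − ∂G₃/∂p = 15*p^2*q
(∇×G)₃ = ∂G₂/∂p − ∂G₁/∂q = 8*p*q - 3*p
∇×G = (-5*p^3 - 6*r^3 - 9*r^2, 15*p^2*q, 8*p*q - 3*p)
At (-2, -2, -3): (121, -120, 38).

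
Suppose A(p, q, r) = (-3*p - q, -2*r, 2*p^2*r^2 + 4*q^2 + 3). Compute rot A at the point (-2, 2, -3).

(18, 72, 1)

(∇×A)₁ = ∂A₃/∂q − ∂A₂/∂r = 8*q + 2
(∇×A)₂ = ∂A₁/∂r − ∂A₃/∂p = -4*p*r^2
(∇×A)₃ = ∂A₂/∂p − ∂A₁/∂q = 1
∇×A = (8*q + 2, -4*p*r^2, 1)
At (-2, 2, -3): (18, 72, 1).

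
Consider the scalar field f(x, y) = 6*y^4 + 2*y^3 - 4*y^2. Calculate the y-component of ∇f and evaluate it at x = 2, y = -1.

-10

(∇f)_2 = ∂f/∂y = 24*y^3 + 6*y^2 - 8*y
At (2, -1): -10.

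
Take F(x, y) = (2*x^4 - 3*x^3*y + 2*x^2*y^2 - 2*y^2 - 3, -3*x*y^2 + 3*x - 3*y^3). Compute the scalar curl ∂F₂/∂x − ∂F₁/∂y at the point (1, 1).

∂F₂/∂x = -3*y^2 + 3
∂F₁/∂y = -3*x^3 + 4*x^2*y - 4*y
Scalar curl = 3*x^3 - 4*x^2*y - 3*y^2 + 4*y + 3
At (1, 1): 3.

3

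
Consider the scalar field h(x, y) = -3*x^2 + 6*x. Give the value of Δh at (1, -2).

∂²h/∂x² = -6
∂²h/∂y² = 0
∇²h = -6
At (1, -2): -6.

-6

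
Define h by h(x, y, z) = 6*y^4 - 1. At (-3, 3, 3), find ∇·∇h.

∂²h/∂x² = 0
∂²h/∂y² = 72*y^2
∂²h/∂z² = 0
∇²h = 72*y^2
At (-3, 3, 3): 648.

648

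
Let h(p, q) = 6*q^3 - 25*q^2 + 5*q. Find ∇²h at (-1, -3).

∂²h/∂p² = 0
∂²h/∂q² = 2*(18*q - 25)
∇²h = 36*q - 50
At (-1, -3): -158.

-158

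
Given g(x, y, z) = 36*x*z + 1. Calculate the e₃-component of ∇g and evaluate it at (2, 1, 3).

(∇g)_3 = ∂g/∂z = 36*x
At (2, 1, 3): 72.

72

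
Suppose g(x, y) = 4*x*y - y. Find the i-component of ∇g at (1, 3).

(∇g)_1 = ∂g/∂x = 4*y
At (1, 3): 12.

12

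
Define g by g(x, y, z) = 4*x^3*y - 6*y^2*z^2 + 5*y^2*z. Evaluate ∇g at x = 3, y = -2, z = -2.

(-216, 244, 116)

∂g/∂x = 12*x^2*y
∂g/∂y = 4*x^3 - 12*y*z^2 + 10*y*z
∂g/∂z = -12*y^2*z + 5*y^2
∇g = (12*x^2*y, 4*x^3 - 12*y*z^2 + 10*y*z, -12*y^2*z + 5*y^2)
At (3, -2, -2): (-216, 244, 116).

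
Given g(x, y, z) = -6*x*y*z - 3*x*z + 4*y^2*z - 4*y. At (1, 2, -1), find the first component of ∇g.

15

(∇g)_1 = ∂g/∂x = -6*y*z - 3*z
At (1, 2, -1): 15.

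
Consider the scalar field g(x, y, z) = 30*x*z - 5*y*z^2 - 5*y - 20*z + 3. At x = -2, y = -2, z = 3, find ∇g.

∂g/∂x = 30*z
∂g/∂y = -5*z^2 - 5
∂g/∂z = 30*x - 10*y*z - 20
∇g = (30*z, -5*z^2 - 5, 30*x - 10*y*z - 20)
At (-2, -2, 3): (90, -50, -20).

(90, -50, -20)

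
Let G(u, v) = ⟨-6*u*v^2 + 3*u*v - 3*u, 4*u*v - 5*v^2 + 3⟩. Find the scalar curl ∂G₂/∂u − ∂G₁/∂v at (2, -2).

-62

∂G₂/∂u = 4*v
∂G₁/∂v = -12*u*v + 3*u
Scalar curl = 12*u*v - 3*u + 4*v
At (2, -2): -62.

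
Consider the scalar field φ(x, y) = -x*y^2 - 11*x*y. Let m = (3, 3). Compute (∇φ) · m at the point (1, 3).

-177

∂φ/∂x = -y^2 - 11*y
∂φ/∂y = -2*x*y - 11*x
∇φ at (1, 3) = (-42, -17)
∇φ · m = (-42)(3) + (-17)(3) = -177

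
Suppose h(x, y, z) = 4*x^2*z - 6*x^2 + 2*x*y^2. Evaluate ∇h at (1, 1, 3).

(14, 4, 4)

∂h/∂x = 8*x*z - 12*x + 2*y^2
∂h/∂y = 4*x*y
∂h/∂z = 4*x^2
∇h = (8*x*z - 12*x + 2*y^2, 4*x*y, 4*x^2)
At (1, 1, 3): (14, 4, 4).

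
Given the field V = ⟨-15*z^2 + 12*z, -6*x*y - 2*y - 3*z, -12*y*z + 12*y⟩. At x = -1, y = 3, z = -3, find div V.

-32

∂V₁/∂x = 0
∂V₂/∂y = -6*x - 2
∂V₃/∂z = -12*y
∇·V = -6*x - 12*y - 2
At (-1, 3, -3): -32.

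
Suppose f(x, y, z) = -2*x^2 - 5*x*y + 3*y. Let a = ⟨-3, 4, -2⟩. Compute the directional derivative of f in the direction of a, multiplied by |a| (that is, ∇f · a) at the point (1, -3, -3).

-41

∂f/∂x = -4*x - 5*y
∂f/∂y = -5*x + 3
∂f/∂z = 0
∇f at (1, -3, -3) = (11, -2, 0)
∇f · a = (11)(-3) + (-2)(4) + (0)(-2) = -41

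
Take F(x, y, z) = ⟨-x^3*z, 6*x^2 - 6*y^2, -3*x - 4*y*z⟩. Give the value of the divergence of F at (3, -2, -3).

113

∂F₁/∂x = -3*x^2*z
∂F₂/∂y = -12*y
∂F₃/∂z = -4*y
∇·F = -3*x^2*z - 16*y
At (3, -2, -3): 113.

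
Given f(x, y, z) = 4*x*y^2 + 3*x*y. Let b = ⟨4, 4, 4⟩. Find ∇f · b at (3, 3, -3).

504

∂f/∂x = 4*y^2 + 3*y
∂f/∂y = 8*x*y + 3*x
∂f/∂z = 0
∇f at (3, 3, -3) = (45, 81, 0)
∇f · b = (45)(4) + (81)(4) + (0)(4) = 504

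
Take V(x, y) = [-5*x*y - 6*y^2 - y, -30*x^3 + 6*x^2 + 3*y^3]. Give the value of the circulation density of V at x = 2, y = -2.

∂V₂/∂x = -90*x^2 + 12*x
∂V₁/∂y = -5*x - 12*y - 1
Scalar curl = -90*x^2 + 17*x + 12*y + 1
At (2, -2): -349.

-349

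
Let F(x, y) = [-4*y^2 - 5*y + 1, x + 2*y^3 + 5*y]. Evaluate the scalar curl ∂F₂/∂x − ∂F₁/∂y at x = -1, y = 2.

22

∂F₂/∂x = 1
∂F₁/∂y = -8*y - 5
Scalar curl = 8*y + 6
At (-1, 2): 22.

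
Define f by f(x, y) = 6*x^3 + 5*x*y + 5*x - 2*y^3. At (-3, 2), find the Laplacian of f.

∂²f/∂x² = 36*x
∂²f/∂y² = -12*y
∇²f = 36*x - 12*y
At (-3, 2): -132.

-132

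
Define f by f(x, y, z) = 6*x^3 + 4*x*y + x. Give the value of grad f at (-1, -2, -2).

∂f/∂x = 18*x^2 + 4*y + 1
∂f/∂y = 4*x
∂f/∂z = 0
∇f = (18*x^2 + 4*y + 1, 4*x, 0)
At (-1, -2, -2): (11, -4, 0).

(11, -4, 0)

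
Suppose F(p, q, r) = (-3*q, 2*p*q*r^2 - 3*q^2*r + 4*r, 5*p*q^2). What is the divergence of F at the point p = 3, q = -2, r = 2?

∂F₁/∂p = 0
∂F₂/∂q = 2*p*r^2 - 6*q*r
∂F₃/∂r = 0
∇·F = 2*p*r^2 - 6*q*r
At (3, -2, 2): 48.

48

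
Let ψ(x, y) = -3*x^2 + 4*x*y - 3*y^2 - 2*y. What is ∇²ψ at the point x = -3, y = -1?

∂²ψ/∂x² = -6
∂²ψ/∂y² = -6
∇²ψ = -12
At (-3, -1): -12.

-12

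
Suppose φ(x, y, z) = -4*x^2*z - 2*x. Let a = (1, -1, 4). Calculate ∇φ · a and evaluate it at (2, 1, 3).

∂φ/∂x = -8*x*z - 2
∂φ/∂y = 0
∂φ/∂z = -4*x^2
∇φ at (2, 1, 3) = (-50, 0, -16)
∇φ · a = (-50)(1) + (0)(-1) + (-16)(4) = -114

-114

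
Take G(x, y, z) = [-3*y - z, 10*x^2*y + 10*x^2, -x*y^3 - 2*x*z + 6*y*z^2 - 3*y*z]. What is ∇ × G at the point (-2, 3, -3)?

(∇×G)₁ = ∂G₃/∂y − ∂G₂/∂z = -3*x*y^2 + 6*z^2 - 3*z
(∇×G)₂ = ∂G₁/∂z − ∂G₃/∂x = y^3 + 2*z - 1
(∇×G)₃ = ∂G₂/∂x − ∂G₁/∂y = 20*x*y + 20*x + 3
∇×G = (-3*x*y^2 + 6*z^2 - 3*z, y^3 + 2*z - 1, 20*x*y + 20*x + 3)
At (-2, 3, -3): (117, 20, -157).

(117, 20, -157)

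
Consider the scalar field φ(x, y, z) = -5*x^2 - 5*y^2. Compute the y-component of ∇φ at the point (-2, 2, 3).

-20

(∇φ)_2 = ∂φ/∂y = -10*y
At (-2, 2, 3): -20.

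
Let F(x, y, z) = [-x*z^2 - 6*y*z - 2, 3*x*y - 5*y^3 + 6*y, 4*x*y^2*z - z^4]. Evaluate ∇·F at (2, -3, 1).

∂F₁/∂x = -z^2
∂F₂/∂y = 3*x - 15*y^2 + 6
∂F₃/∂z = 4*x*y^2 - 4*z^3
∇·F = 4*x*y^2 + 3*x - 15*y^2 - 4*z^3 - z^2 + 6
At (2, -3, 1): -56.

-56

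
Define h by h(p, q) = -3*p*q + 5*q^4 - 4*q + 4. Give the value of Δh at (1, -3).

∂²h/∂p² = 0
∂²h/∂q² = 60*q^2
∇²h = 60*q^2
At (1, -3): 540.

540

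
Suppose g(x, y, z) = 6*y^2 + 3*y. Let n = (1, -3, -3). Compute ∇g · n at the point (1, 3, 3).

-117

∂g/∂x = 0
∂g/∂y = 12*y + 3
∂g/∂z = 0
∇g at (1, 3, 3) = (0, 39, 0)
∇g · n = (0)(1) + (39)(-3) + (0)(-3) = -117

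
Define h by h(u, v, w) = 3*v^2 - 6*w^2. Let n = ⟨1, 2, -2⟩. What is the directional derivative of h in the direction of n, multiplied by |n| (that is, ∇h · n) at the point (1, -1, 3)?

60

∂h/∂u = 0
∂h/∂v = 6*v
∂h/∂w = -12*w
∇h at (1, -1, 3) = (0, -6, -36)
∇h · n = (0)(1) + (-6)(2) + (-36)(-2) = 60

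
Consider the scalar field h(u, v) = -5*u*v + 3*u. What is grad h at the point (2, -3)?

∂h/∂u = -5*v + 3
∂h/∂v = -5*u
∇h = (-5*v + 3, -5*u)
At (2, -3): (18, -10).

(18, -10)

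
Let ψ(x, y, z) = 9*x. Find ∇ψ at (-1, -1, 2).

∂ψ/∂x = 9
∂ψ/∂y = 0
∂ψ/∂z = 0
∇ψ = (9, 0, 0)
At (-1, -1, 2): (9, 0, 0).

(9, 0, 0)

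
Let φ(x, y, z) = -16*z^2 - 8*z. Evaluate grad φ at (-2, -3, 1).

∂φ/∂x = 0
∂φ/∂y = 0
∂φ/∂z = -32*z - 8
∇φ = (0, 0, -32*z - 8)
At (-2, -3, 1): (0, 0, -40).

(0, 0, -40)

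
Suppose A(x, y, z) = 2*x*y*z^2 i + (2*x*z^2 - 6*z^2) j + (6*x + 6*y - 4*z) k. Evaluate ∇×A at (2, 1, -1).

(2, -14, -2)

(∇×A)₁ = ∂A₃/∂y − ∂A₂/∂z = -4*x*z + 12*z + 6
(∇×A)₂ = ∂A₁/∂z − ∂A₃/∂x = 4*x*y*z - 6
(∇×A)₃ = ∂A₂/∂x − ∂A₁/∂y = -2*x*z^2 + 2*z^2
∇×A = (-4*x*z + 12*z + 6, 4*x*y*z - 6, -2*x*z^2 + 2*z^2)
At (2, 1, -1): (2, -14, -2).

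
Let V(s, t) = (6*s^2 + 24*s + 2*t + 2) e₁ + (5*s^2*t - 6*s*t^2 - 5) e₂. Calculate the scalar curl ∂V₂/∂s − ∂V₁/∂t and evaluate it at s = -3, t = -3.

34

∂V₂/∂s = 10*s*t - 6*t^2
∂V₁/∂t = 2
Scalar curl = 10*s*t - 6*t^2 - 2
At (-3, -3): 34.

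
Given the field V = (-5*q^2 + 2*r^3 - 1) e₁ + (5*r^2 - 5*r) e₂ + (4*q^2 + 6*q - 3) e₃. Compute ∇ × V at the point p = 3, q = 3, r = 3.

(5, 54, 30)

(∇×V)₁ = ∂V₃/∂q − ∂V₂/∂r = 8*q - 10*r + 11
(∇×V)₂ = ∂V₁/∂r − ∂V₃/∂p = 6*r^2
(∇×V)₃ = ∂V₂/∂p − ∂V₁/∂q = 10*q
∇×V = (8*q - 10*r + 11, 6*r^2, 10*q)
At (3, 3, 3): (5, 54, 30).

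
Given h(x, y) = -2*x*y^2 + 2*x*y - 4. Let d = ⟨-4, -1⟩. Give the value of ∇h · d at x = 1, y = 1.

∂h/∂x = -2*y^2 + 2*y
∂h/∂y = -4*x*y + 2*x
∇h at (1, 1) = (0, -2)
∇h · d = (0)(-4) + (-2)(-1) = 2

2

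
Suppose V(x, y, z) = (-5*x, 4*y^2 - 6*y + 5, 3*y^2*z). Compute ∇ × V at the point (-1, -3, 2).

(-36, 0, 0)

(∇×V)₁ = ∂V₃/∂y − ∂V₂/∂z = 6*y*z
(∇×V)₂ = ∂V₁/∂z − ∂V₃/∂x = 0
(∇×V)₃ = ∂V₂/∂x − ∂V₁/∂y = 0
∇×V = (6*y*z, 0, 0)
At (-1, -3, 2): (-36, 0, 0).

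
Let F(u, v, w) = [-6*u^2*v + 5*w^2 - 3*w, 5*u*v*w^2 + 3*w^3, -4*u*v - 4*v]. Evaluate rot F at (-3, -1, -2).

(∇×F)₁ = ∂F₃/∂v − ∂F₂/∂w = -10*u*v*w - 4*u - 9*w^2 - 4
(∇×F)₂ = ∂F₁/∂w − ∂F₃/∂u = 4*v + 10*w - 3
(∇×F)₃ = ∂F₂/∂u − ∂F₁/∂v = 6*u^2 + 5*v*w^2
∇×F = (-10*u*v*w - 4*u - 9*w^2 - 4, 4*v + 10*w - 3, 6*u^2 + 5*v*w^2)
At (-3, -1, -2): (32, -27, 34).

(32, -27, 34)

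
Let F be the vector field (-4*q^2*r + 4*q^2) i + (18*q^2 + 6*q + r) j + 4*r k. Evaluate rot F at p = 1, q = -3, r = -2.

(∇×F)₁ = ∂F₃/∂q − ∂F₂/∂r = -1
(∇×F)₂ = ∂F₁/∂r − ∂F₃/∂p = -4*q^2
(∇×F)₃ = ∂F₂/∂p − ∂F₁/∂q = 8*q*r - 8*q
∇×F = (-1, -4*q^2, 8*q*r - 8*q)
At (1, -3, -2): (-1, -36, 72).

(-1, -36, 72)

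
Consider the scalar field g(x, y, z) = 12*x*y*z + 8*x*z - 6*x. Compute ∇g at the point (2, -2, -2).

(26, -48, -32)

∂g/∂x = 12*y*z + 8*z - 6
∂g/∂y = 12*x*z
∂g/∂z = 12*x*y + 8*x
∇g = (12*y*z + 8*z - 6, 12*x*z, 12*x*y + 8*x)
At (2, -2, -2): (26, -48, -32).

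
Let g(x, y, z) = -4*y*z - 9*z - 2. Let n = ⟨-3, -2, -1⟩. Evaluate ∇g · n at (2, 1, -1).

∂g/∂x = 0
∂g/∂y = -4*z
∂g/∂z = -4*y - 9
∇g at (2, 1, -1) = (0, 4, -13)
∇g · n = (0)(-3) + (4)(-2) + (-13)(-1) = 5

5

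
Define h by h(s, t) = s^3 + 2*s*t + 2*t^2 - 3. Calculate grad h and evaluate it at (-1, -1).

∂h/∂s = 3*s^2 + 2*t
∂h/∂t = 2*s + 4*t
∇h = (3*s^2 + 2*t, 2*s + 4*t)
At (-1, -1): (1, -6).

(1, -6)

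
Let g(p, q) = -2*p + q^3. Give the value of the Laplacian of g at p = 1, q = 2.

12

∂²g/∂p² = 0
∂²g/∂q² = 6*q
∇²g = 6*q
At (1, 2): 12.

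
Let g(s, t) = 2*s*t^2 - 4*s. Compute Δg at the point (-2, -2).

-8

∂²g/∂s² = 0
∂²g/∂t² = 4*s
∇²g = 4*s
At (-2, -2): -8.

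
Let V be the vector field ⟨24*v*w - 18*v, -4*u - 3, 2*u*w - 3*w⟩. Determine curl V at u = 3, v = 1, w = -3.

(0, 30, 86)

(∇×V)₁ = ∂V₃/∂v − ∂V₂/∂w = 0
(∇×V)₂ = ∂V₁/∂w − ∂V₃/∂u = 24*v - 2*w
(∇×V)₃ = ∂V₂/∂u − ∂V₁/∂v = -24*w + 14
∇×V = (0, 24*v - 2*w, -24*w + 14)
At (3, 1, -3): (0, 30, 86).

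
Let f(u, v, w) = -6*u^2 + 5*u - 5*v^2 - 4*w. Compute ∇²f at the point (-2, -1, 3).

-22

∂²f/∂u² = -12
∂²f/∂v² = -10
∂²f/∂w² = 0
∇²f = -22
At (-2, -1, 3): -22.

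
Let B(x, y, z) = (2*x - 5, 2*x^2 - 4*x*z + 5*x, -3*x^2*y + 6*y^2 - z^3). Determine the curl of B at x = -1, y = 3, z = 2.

(∇×B)₁ = ∂B₃/∂y − ∂B₂/∂z = -3*x^2 + 4*x + 12*y
(∇×B)₂ = ∂B₁/∂z − ∂B₃/∂x = 6*x*y
(∇×B)₃ = ∂B₂/∂x − ∂B₁/∂y = 4*x - 4*z + 5
∇×B = (-3*x^2 + 4*x + 12*y, 6*x*y, 4*x - 4*z + 5)
At (-1, 3, 2): (29, -18, -7).

(29, -18, -7)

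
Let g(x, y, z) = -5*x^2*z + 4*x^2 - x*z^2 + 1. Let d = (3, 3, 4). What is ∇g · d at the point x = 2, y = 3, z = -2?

108

∂g/∂x = -10*x*z + 8*x - z^2
∂g/∂y = 0
∂g/∂z = -5*x^2 - 2*x*z
∇g at (2, 3, -2) = (52, 0, -12)
∇g · d = (52)(3) + (0)(3) + (-12)(4) = 108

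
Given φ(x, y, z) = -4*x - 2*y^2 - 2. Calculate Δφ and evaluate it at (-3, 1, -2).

∂²φ/∂x² = 0
∂²φ/∂y² = -4
∂²φ/∂z² = 0
∇²φ = -4
At (-3, 1, -2): -4.

-4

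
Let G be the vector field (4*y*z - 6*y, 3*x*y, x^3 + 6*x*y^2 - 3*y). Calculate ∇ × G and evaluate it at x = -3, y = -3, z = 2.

(105, -93, -11)

(∇×G)₁ = ∂G₃/∂y − ∂G₂/∂z = 12*x*y - 3
(∇×G)₂ = ∂G₁/∂z − ∂G₃/∂x = -3*x^2 - 6*y^2 + 4*y
(∇×G)₃ = ∂G₂/∂x − ∂G₁/∂y = 3*y - 4*z + 6
∇×G = (12*x*y - 3, -3*x^2 - 6*y^2 + 4*y, 3*y - 4*z + 6)
At (-3, -3, 2): (105, -93, -11).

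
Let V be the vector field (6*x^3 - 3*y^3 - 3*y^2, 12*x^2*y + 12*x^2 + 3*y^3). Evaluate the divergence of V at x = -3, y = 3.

∂V₁/∂x = 18*x^2
∂V₂/∂y = 12*x^2 + 9*y^2
∇·V = 30*x^2 + 9*y^2
At (-3, 3): 351.

351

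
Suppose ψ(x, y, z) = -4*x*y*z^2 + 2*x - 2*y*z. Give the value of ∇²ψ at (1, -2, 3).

16

∂²ψ/∂x² = 0
∂²ψ/∂y² = 0
∂²ψ/∂z² = -8*x*y
∇²ψ = -8*x*y
At (1, -2, 3): 16.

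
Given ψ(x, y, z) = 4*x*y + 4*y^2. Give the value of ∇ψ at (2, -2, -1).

∂ψ/∂x = 4*y
∂ψ/∂y = 4*x + 8*y
∂ψ/∂z = 0
∇ψ = (4*y, 4*x + 8*y, 0)
At (2, -2, -1): (-8, -8, 0).

(-8, -8, 0)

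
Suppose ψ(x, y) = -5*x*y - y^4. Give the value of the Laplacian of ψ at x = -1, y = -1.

-12

∂²ψ/∂x² = 0
∂²ψ/∂y² = -12*y^2
∇²ψ = -12*y^2
At (-1, -1): -12.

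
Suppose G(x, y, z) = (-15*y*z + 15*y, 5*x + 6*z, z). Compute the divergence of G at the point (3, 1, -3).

1

∂G₁/∂x = 0
∂G₂/∂y = 0
∂G₃/∂z = 1
∇·G = 1
At (3, 1, -3): 1.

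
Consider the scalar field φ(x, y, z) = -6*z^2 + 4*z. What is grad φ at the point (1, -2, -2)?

∂φ/∂x = 0
∂φ/∂y = 0
∂φ/∂z = -12*z + 4
∇φ = (0, 0, -12*z + 4)
At (1, -2, -2): (0, 0, 28).

(0, 0, 28)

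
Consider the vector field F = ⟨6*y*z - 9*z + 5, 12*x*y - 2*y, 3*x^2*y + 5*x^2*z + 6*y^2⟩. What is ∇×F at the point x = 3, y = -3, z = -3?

(∇×F)₁ = ∂F₃/∂y − ∂F₂/∂z = 3*x^2 + 12*y
(∇×F)₂ = ∂F₁/∂z − ∂F₃/∂x = -6*x*y - 10*x*z + 6*y - 9
(∇×F)₃ = ∂F₂/∂x − ∂F₁/∂y = 12*y - 6*z
∇×F = (3*x^2 + 12*y, -6*x*y - 10*x*z + 6*y - 9, 12*y - 6*z)
At (3, -3, -3): (-9, 117, -18).

(-9, 117, -18)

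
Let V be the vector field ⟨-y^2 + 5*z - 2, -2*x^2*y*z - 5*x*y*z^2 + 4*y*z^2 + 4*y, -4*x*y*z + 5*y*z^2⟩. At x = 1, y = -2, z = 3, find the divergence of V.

-63

∂V₁/∂x = 0
∂V₂/∂y = -2*x^2*z - 5*x*z^2 + 4*z^2 + 4
∂V₃/∂z = -4*x*y + 10*y*z
∇·V = -2*x^2*z - 4*x*y - 5*x*z^2 + 10*y*z + 4*z^2 + 4
At (1, -2, 3): -63.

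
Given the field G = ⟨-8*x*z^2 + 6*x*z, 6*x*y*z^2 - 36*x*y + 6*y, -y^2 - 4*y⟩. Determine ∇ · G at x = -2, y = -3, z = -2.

-14

∂G₁/∂x = -8*z^2 + 6*z
∂G₂/∂y = 6*x*z^2 - 36*x + 6
∂G₃/∂z = 0
∇·G = 6*x*z^2 - 36*x - 8*z^2 + 6*z + 6
At (-2, -3, -2): -14.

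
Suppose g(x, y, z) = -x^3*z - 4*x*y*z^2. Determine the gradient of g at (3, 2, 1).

∂g/∂x = -3*x^2*z - 4*y*z^2
∂g/∂y = -4*x*z^2
∂g/∂z = -x^3 - 8*x*y*z
∇g = (-3*x^2*z - 4*y*z^2, -4*x*z^2, -x^3 - 8*x*y*z)
At (3, 2, 1): (-35, -12, -75).

(-35, -12, -75)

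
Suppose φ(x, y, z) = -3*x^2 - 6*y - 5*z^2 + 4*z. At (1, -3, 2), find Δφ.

-16

∂²φ/∂x² = -6
∂²φ/∂y² = 0
∂²φ/∂z² = -10
∇²φ = -16
At (1, -3, 2): -16.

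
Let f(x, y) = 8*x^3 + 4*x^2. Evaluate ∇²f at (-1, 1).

∂²f/∂x² = 8*(6*x + 1)
∂²f/∂y² = 0
∇²f = 48*x + 8
At (-1, 1): -40.

-40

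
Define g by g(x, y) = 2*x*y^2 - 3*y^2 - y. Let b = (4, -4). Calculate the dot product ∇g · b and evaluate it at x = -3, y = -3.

-140

∂g/∂x = 2*y^2
∂g/∂y = 4*x*y - 6*y - 1
∇g at (-3, -3) = (18, 53)
∇g · b = (18)(4) + (53)(-4) = -140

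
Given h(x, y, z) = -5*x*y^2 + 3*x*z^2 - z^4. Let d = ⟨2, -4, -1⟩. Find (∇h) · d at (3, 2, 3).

∂h/∂x = -5*y^2 + 3*z^2
∂h/∂y = -10*x*y
∂h/∂z = 6*x*z - 4*z^3
∇h at (3, 2, 3) = (7, -60, -54)
∇h · d = (7)(2) + (-60)(-4) + (-54)(-1) = 308

308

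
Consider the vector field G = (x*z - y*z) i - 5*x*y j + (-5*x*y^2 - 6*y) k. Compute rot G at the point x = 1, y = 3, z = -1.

(-36, 43, -16)

(∇×G)₁ = ∂G₃/∂y − ∂G₂/∂z = -10*x*y - 6
(∇×G)₂ = ∂G₁/∂z − ∂G₃/∂x = x + 5*y^2 - y
(∇×G)₃ = ∂G₂/∂x − ∂G₁/∂y = -5*y + z
∇×G = (-10*x*y - 6, x + 5*y^2 - y, -5*y + z)
At (1, 3, -1): (-36, 43, -16).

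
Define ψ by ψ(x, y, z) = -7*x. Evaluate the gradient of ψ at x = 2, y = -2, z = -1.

∂ψ/∂x = -7
∂ψ/∂y = 0
∂ψ/∂z = 0
∇ψ = (-7, 0, 0)
At (2, -2, -1): (-7, 0, 0).

(-7, 0, 0)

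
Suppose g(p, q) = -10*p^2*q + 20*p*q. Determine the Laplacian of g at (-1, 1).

-20

∂²g/∂p² = -20*q
∂²g/∂q² = 0
∇²g = -20*q
At (-1, 1): -20.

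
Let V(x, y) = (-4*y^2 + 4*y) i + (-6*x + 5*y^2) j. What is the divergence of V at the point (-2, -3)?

∂V₁/∂x = 0
∂V₂/∂y = 10*y
∇·V = 10*y
At (-2, -3): -30.

-30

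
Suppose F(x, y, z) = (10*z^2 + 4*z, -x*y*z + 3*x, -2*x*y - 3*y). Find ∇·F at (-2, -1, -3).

-6

∂F₁/∂x = 0
∂F₂/∂y = -x*z
∂F₃/∂z = 0
∇·F = -x*z
At (-2, -1, -3): -6.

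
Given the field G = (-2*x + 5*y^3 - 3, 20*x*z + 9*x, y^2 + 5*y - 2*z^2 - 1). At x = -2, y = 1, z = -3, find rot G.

(47, 0, -66)

(∇×G)₁ = ∂G₃/∂y − ∂G₂/∂z = -20*x + 2*y + 5
(∇×G)₂ = ∂G₁/∂z − ∂G₃/∂x = 0
(∇×G)₃ = ∂G₂/∂x − ∂G₁/∂y = -15*y^2 + 20*z + 9
∇×G = (-20*x + 2*y + 5, 0, -15*y^2 + 20*z + 9)
At (-2, 1, -3): (47, 0, -66).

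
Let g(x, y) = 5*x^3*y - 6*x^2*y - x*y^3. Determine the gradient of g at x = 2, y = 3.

(81, -38)

∂g/∂x = 15*x^2*y - 12*x*y - y^3
∂g/∂y = 5*x^3 - 6*x^2 - 3*x*y^2
∇g = (15*x^2*y - 12*x*y - y^3, 5*x^3 - 6*x^2 - 3*x*y^2)
At (2, 3): (81, -38).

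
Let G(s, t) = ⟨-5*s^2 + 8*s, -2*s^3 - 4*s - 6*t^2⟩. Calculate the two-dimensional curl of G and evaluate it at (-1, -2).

-10

∂G₂/∂s = -6*s^2 - 4
∂G₁/∂t = 0
Scalar curl = -6*s^2 - 4
At (-1, -2): -10.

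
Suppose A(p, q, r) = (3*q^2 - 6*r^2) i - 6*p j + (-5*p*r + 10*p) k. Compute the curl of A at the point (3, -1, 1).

(0, -17, 0)

(∇×A)₁ = ∂A₃/∂q − ∂A₂/∂r = 0
(∇×A)₂ = ∂A₁/∂r − ∂A₃/∂p = -7*r - 10
(∇×A)₃ = ∂A₂/∂p − ∂A₁/∂q = -6*q - 6
∇×A = (0, -7*r - 10, -6*q - 6)
At (3, -1, 1): (0, -17, 0).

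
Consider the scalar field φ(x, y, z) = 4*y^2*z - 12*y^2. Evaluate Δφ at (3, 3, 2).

∂²φ/∂x² = 0
∂²φ/∂y² = 8*(z - 3)
∂²φ/∂z² = 0
∇²φ = 8*z - 24
At (3, 3, 2): -8.

-8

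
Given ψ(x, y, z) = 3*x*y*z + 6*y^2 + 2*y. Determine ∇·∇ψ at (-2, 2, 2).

12

∂²ψ/∂x² = 0
∂²ψ/∂y² = 12
∂²ψ/∂z² = 0
∇²ψ = 12
At (-2, 2, 2): 12.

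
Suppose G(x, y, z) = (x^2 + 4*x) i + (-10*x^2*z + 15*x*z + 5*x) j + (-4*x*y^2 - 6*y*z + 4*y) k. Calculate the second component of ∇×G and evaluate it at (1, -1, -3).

4

(∇×G)_2 = ∂G₁/∂z − ∂G₃/∂x
= 0 − (-4*y^2)
= 4*y^2
At (1, -1, -3): 4.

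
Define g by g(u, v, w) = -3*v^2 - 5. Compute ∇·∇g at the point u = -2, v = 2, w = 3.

∂²g/∂u² = 0
∂²g/∂v² = -6
∂²g/∂w² = 0
∇²g = -6
At (-2, 2, 3): -6.

-6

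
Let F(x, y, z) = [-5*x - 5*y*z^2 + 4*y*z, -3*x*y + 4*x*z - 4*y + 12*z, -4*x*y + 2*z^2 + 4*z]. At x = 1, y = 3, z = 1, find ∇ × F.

(∇×F)₁ = ∂F₃/∂y − ∂F₂/∂z = -8*x - 12
(∇×F)₂ = ∂F₁/∂z − ∂F₃/∂x = -10*y*z + 8*y
(∇×F)₃ = ∂F₂/∂x − ∂F₁/∂y = -3*y + 5*z^2
∇×F = (-8*x - 12, -10*y*z + 8*y, -3*y + 5*z^2)
At (1, 3, 1): (-20, -6, -4).

(-20, -6, -4)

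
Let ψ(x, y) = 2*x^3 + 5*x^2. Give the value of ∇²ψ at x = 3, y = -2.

46

∂²ψ/∂x² = 2*(6*x + 5)
∂²ψ/∂y² = 0
∇²ψ = 12*x + 10
At (3, -2): 46.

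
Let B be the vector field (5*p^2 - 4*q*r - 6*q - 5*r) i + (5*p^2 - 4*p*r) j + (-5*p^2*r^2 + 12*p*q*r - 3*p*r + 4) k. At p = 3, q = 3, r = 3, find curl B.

(120, 154, 36)

(∇×B)₁ = ∂B₃/∂q − ∂B₂/∂r = 12*p*r + 4*p
(∇×B)₂ = ∂B₁/∂r − ∂B₃/∂p = 10*p*r^2 - 12*q*r - 4*q + 3*r - 5
(∇×B)₃ = ∂B₂/∂p − ∂B₁/∂q = 10*p + 6
∇×B = (12*p*r + 4*p, 10*p*r^2 - 12*q*r - 4*q + 3*r - 5, 10*p + 6)
At (3, 3, 3): (120, 154, 36).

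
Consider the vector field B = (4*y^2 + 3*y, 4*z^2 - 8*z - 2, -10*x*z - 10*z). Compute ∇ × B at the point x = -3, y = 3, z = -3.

(32, -30, -27)

(∇×B)₁ = ∂B₃/∂y − ∂B₂/∂z = -8*z + 8
(∇×B)₂ = ∂B₁/∂z − ∂B₃/∂x = 10*z
(∇×B)₃ = ∂B₂/∂x − ∂B₁/∂y = -8*y - 3
∇×B = (-8*z + 8, 10*z, -8*y - 3)
At (-3, 3, -3): (32, -30, -27).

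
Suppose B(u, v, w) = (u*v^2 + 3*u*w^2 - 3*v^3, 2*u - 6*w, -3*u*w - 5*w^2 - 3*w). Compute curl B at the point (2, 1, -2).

(6, -30, 7)

(∇×B)₁ = ∂B₃/∂v − ∂B₂/∂w = 6
(∇×B)₂ = ∂B₁/∂w − ∂B₃/∂u = 6*u*w + 3*w
(∇×B)₃ = ∂B₂/∂u − ∂B₁/∂v = -2*u*v + 9*v^2 + 2
∇×B = (6, 6*u*w + 3*w, -2*u*v + 9*v^2 + 2)
At (2, 1, -2): (6, -30, 7).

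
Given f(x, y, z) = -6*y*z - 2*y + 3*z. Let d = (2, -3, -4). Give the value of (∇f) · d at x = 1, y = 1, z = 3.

∂f/∂x = 0
∂f/∂y = -6*z - 2
∂f/∂z = -6*y + 3
∇f at (1, 1, 3) = (0, -20, -3)
∇f · d = (0)(2) + (-20)(-3) + (-3)(-4) = 72

72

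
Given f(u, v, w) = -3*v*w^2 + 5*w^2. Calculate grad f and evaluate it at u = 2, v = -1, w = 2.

(0, -12, 32)

∂f/∂u = 0
∂f/∂v = -3*w^2
∂f/∂w = -6*v*w + 10*w
∇f = (0, -3*w^2, -6*v*w + 10*w)
At (2, -1, 2): (0, -12, 32).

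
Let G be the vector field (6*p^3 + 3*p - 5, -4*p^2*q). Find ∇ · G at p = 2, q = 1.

∂G₁/∂p = 18*p^2 + 3
∂G₂/∂q = -4*p^2
∇·G = 14*p^2 + 3
At (2, 1): 59.

59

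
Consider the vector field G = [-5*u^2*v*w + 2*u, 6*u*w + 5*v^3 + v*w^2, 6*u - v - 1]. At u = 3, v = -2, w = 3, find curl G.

(-7, 84, 153)

(∇×G)₁ = ∂G₃/∂v − ∂G₂/∂w = -6*u - 2*v*w - 1
(∇×G)₂ = ∂G₁/∂w − ∂G₃/∂u = -5*u^2*v - 6
(∇×G)₃ = ∂G₂/∂u − ∂G₁/∂v = 5*u^2*w + 6*w
∇×G = (-6*u - 2*v*w - 1, -5*u^2*v - 6, 5*u^2*w + 6*w)
At (3, -2, 3): (-7, 84, 153).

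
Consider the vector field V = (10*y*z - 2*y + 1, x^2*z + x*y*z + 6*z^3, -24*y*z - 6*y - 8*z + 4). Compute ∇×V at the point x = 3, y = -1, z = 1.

(∇×V)₁ = ∂V₃/∂y − ∂V₂/∂z = -x^2 - x*y - 18*z^2 - 24*z - 6
(∇×V)₂ = ∂V₁/∂z − ∂V₃/∂x = 10*y
(∇×V)₃ = ∂V₂/∂x − ∂V₁/∂y = 2*x*z + y*z - 10*z + 2
∇×V = (-x^2 - x*y - 18*z^2 - 24*z - 6, 10*y, 2*x*z + y*z - 10*z + 2)
At (3, -1, 1): (-54, -10, -3).

(-54, -10, -3)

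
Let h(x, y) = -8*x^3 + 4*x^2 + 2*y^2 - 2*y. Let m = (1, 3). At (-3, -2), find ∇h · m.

∂h/∂x = -24*x^2 + 8*x
∂h/∂y = 4*y - 2
∇h at (-3, -2) = (-240, -10)
∇h · m = (-240)(1) + (-10)(3) = -270

-270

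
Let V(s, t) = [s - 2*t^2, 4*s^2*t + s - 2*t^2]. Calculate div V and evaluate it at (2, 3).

∂V₁/∂s = 1
∂V₂/∂t = 4*s^2 - 4*t
∇·V = 4*s^2 - 4*t + 1
At (2, 3): 5.

5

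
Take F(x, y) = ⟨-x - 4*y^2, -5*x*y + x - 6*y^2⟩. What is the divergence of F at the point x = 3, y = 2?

∂F₁/∂x = -1
∂F₂/∂y = -5*x - 12*y
∇·F = -5*x - 12*y - 1
At (3, 2): -40.

-40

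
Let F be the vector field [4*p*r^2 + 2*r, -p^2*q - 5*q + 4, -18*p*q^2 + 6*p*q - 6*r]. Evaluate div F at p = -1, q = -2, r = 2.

∂F₁/∂p = 4*r^2
∂F₂/∂q = -p^2 - 5
∂F₃/∂r = -6
∇·F = -p^2 + 4*r^2 - 11
At (-1, -2, 2): 4.

4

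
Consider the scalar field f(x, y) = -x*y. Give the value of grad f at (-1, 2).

(-2, 1)

∂f/∂x = -y
∂f/∂y = -x
∇f = (-y, -x)
At (-1, 2): (-2, 1).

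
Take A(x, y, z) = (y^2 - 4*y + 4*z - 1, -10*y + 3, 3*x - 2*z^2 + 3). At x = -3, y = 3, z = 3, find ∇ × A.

(∇×A)₁ = ∂A₃/∂y − ∂A₂/∂z = 0
(∇×A)₂ = ∂A₁/∂z − ∂A₃/∂x = 1
(∇×A)₃ = ∂A₂/∂x − ∂A₁/∂y = -2*y + 4
∇×A = (0, 1, -2*y + 4)
At (-3, 3, 3): (0, 1, -2).

(0, 1, -2)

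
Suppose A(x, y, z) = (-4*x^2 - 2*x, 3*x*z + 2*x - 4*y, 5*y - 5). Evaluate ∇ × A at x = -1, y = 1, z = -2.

(∇×A)₁ = ∂A₃/∂y − ∂A₂/∂z = -3*x + 5
(∇×A)₂ = ∂A₁/∂z − ∂A₃/∂x = 0
(∇×A)₃ = ∂A₂/∂x − ∂A₁/∂y = 3*z + 2
∇×A = (-3*x + 5, 0, 3*z + 2)
At (-1, 1, -2): (8, 0, -4).

(8, 0, -4)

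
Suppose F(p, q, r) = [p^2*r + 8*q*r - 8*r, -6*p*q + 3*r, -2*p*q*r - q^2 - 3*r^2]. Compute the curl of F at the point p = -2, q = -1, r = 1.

(3, -14, -2)

(∇×F)₁ = ∂F₃/∂q − ∂F₂/∂r = -2*p*r - 2*q - 3
(∇×F)₂ = ∂F₁/∂r − ∂F₃/∂p = p^2 + 2*q*r + 8*q - 8
(∇×F)₃ = ∂F₂/∂p − ∂F₁/∂q = -6*q - 8*r
∇×F = (-2*p*r - 2*q - 3, p^2 + 2*q*r + 8*q - 8, -6*q - 8*r)
At (-2, -1, 1): (3, -14, -2).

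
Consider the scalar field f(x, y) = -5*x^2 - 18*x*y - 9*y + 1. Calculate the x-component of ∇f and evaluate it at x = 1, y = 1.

(∇f)_1 = ∂f/∂x = -10*x - 18*y
At (1, 1): -28.

-28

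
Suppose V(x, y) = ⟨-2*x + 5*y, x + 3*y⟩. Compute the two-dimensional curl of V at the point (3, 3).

∂V₂/∂x = 1
∂V₁/∂y = 5
Scalar curl = -4
At (3, 3): -4.

-4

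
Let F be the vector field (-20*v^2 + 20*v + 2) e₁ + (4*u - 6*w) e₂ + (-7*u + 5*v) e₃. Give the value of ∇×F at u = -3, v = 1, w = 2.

(∇×F)₁ = ∂F₃/∂v − ∂F₂/∂w = 11
(∇×F)₂ = ∂F₁/∂w − ∂F₃/∂u = 7
(∇×F)₃ = ∂F₂/∂u − ∂F₁/∂v = 40*v - 16
∇×F = (11, 7, 40*v - 16)
At (-3, 1, 2): (11, 7, 24).

(11, 7, 24)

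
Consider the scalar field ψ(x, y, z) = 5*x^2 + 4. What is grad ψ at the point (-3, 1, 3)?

(-30, 0, 0)

∂ψ/∂x = 10*x
∂ψ/∂y = 0
∂ψ/∂z = 0
∇ψ = (10*x, 0, 0)
At (-3, 1, 3): (-30, 0, 0).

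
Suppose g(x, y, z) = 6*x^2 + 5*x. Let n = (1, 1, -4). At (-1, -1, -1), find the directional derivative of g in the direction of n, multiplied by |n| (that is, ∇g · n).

∂g/∂x = 12*x + 5
∂g/∂y = 0
∂g/∂z = 0
∇g at (-1, -1, -1) = (-7, 0, 0)
∇g · n = (-7)(1) + (0)(1) + (0)(-4) = -7

-7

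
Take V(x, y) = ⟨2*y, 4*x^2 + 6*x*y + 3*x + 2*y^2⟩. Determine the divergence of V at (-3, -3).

-30

∂V₁/∂x = 0
∂V₂/∂y = 6*x + 4*y
∇·V = 6*x + 4*y
At (-3, -3): -30.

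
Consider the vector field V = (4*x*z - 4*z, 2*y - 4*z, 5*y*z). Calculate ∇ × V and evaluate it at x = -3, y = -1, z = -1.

(-1, -16, 0)

(∇×V)₁ = ∂V₃/∂y − ∂V₂/∂z = 5*z + 4
(∇×V)₂ = ∂V₁/∂z − ∂V₃/∂x = 4*x - 4
(∇×V)₃ = ∂V₂/∂x − ∂V₁/∂y = 0
∇×V = (5*z + 4, 4*x - 4, 0)
At (-3, -1, -1): (-1, -16, 0).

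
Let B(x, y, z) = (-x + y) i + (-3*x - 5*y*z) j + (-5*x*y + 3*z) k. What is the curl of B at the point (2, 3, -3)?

(∇×B)₁ = ∂B₃/∂y − ∂B₂/∂z = -5*x + 5*y
(∇×B)₂ = ∂B₁/∂z − ∂B₃/∂x = 5*y
(∇×B)₃ = ∂B₂/∂x − ∂B₁/∂y = -4
∇×B = (-5*x + 5*y, 5*y, -4)
At (2, 3, -3): (5, 15, -4).

(5, 15, -4)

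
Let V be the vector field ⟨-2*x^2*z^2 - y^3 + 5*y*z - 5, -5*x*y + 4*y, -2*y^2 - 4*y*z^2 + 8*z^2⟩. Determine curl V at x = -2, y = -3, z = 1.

(8, -31, 37)

(∇×V)₁ = ∂V₃/∂y − ∂V₂/∂z = -4*y - 4*z^2
(∇×V)₂ = ∂V₁/∂z − ∂V₃/∂x = -4*x^2*z + 5*y
(∇×V)₃ = ∂V₂/∂x − ∂V₁/∂y = 3*y^2 - 5*y - 5*z
∇×V = (-4*y - 4*z^2, -4*x^2*z + 5*y, 3*y^2 - 5*y - 5*z)
At (-2, -3, 1): (8, -31, 37).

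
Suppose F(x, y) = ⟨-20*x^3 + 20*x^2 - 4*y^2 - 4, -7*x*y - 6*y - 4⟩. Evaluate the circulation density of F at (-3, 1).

1

∂F₂/∂x = -7*y
∂F₁/∂y = -8*y
Scalar curl = y
At (-3, 1): 1.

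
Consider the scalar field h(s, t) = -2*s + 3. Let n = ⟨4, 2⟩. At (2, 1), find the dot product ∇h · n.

∂h/∂s = -2
∂h/∂t = 0
∇h at (2, 1) = (-2, 0)
∇h · n = (-2)(4) + (0)(2) = -8

-8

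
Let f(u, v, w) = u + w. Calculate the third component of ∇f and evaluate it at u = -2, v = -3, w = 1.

1

(∇f)_3 = ∂f/∂w = 1
At (-2, -3, 1): 1.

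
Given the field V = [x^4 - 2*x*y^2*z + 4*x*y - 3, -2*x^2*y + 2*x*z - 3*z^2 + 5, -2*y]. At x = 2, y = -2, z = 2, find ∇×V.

(6, -16, -20)

(∇×V)₁ = ∂V₃/∂y − ∂V₂/∂z = -2*x + 6*z - 2
(∇×V)₂ = ∂V₁/∂z − ∂V₃/∂x = -2*x*y^2
(∇×V)₃ = ∂V₂/∂x − ∂V₁/∂y = 4*x*y*z - 4*x*y - 4*x + 2*z
∇×V = (-2*x + 6*z - 2, -2*x*y^2, 4*x*y*z - 4*x*y - 4*x + 2*z)
At (2, -2, 2): (6, -16, -20).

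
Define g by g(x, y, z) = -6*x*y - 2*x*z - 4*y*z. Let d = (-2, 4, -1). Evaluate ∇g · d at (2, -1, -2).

∂g/∂x = -6*y - 2*z
∂g/∂y = -6*x - 4*z
∂g/∂z = -2*x - 4*y
∇g at (2, -1, -2) = (10, -4, 0)
∇g · d = (10)(-2) + (-4)(4) + (0)(-1) = -36

-36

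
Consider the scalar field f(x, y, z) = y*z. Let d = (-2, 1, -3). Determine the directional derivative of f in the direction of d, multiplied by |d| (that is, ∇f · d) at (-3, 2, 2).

∂f/∂x = 0
∂f/∂y = z
∂f/∂z = y
∇f at (-3, 2, 2) = (0, 2, 2)
∇f · d = (0)(-2) + (2)(1) + (2)(-3) = -4

-4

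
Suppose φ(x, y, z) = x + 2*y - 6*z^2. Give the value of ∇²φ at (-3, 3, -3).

-12

∂²φ/∂x² = 0
∂²φ/∂y² = 0
∂²φ/∂z² = -12
∇²φ = -12
At (-3, 3, -3): -12.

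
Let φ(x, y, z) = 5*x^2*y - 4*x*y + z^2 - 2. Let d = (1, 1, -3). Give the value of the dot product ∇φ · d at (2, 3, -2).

72

∂φ/∂x = 10*x*y - 4*y
∂φ/∂y = 5*x^2 - 4*x
∂φ/∂z = 2*z
∇φ at (2, 3, -2) = (48, 12, -4)
∇φ · d = (48)(1) + (12)(1) + (-4)(-3) = 72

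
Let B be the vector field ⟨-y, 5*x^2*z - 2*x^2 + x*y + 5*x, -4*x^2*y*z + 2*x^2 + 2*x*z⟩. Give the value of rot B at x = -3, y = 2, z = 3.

(-153, -138, -70)

(∇×B)₁ = ∂B₃/∂y − ∂B₂/∂z = -4*x^2*z - 5*x^2
(∇×B)₂ = ∂B₁/∂z − ∂B₃/∂x = 8*x*y*z - 4*x - 2*z
(∇×B)₃ = ∂B₂/∂x − ∂B₁/∂y = 10*x*z - 4*x + y + 6
∇×B = (-4*x^2*z - 5*x^2, 8*x*y*z - 4*x - 2*z, 10*x*z - 4*x + y + 6)
At (-3, 2, 3): (-153, -138, -70).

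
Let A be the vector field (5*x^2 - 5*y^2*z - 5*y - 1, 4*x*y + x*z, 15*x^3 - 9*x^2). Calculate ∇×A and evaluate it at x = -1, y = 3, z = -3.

(∇×A)₁ = ∂A₃/∂y − ∂A₂/∂z = -x
(∇×A)₂ = ∂A₁/∂z − ∂A₃/∂x = -45*x^2 + 18*x - 5*y^2
(∇×A)₃ = ∂A₂/∂x − ∂A₁/∂y = 10*y*z + 4*y + z + 5
∇×A = (-x, -45*x^2 + 18*x - 5*y^2, 10*y*z + 4*y + z + 5)
At (-1, 3, -3): (1, -108, -76).

(1, -108, -76)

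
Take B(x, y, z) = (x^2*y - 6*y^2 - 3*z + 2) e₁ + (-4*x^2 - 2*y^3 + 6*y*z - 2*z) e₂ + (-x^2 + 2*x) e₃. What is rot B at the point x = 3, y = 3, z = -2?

(-16, 1, 3)

(∇×B)₁ = ∂B₃/∂y − ∂B₂/∂z = -6*y + 2
(∇×B)₂ = ∂B₁/∂z − ∂B₃/∂x = 2*x - 5
(∇×B)₃ = ∂B₂/∂x − ∂B₁/∂y = -x^2 - 8*x + 12*y
∇×B = (-6*y + 2, 2*x - 5, -x^2 - 8*x + 12*y)
At (3, 3, -2): (-16, 1, 3).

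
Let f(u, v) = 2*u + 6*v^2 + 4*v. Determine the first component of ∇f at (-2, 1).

2

(∇f)_1 = ∂f/∂u = 2
At (-2, 1): 2.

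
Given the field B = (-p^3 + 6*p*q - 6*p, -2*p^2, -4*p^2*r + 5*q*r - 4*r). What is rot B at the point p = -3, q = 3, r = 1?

(∇×B)₁ = ∂B₃/∂q − ∂B₂/∂r = 5*r
(∇×B)₂ = ∂B₁/∂r − ∂B₃/∂p = 8*p*r
(∇×B)₃ = ∂B₂/∂p − ∂B₁/∂q = -10*p
∇×B = (5*r, 8*p*r, -10*p)
At (-3, 3, 1): (5, -24, 30).

(5, -24, 30)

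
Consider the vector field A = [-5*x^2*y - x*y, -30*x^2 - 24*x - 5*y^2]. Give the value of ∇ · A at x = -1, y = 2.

-2

∂A₁/∂x = -10*x*y - y
∂A₂/∂y = -10*y
∇·A = -10*x*y - 11*y
At (-1, 2): -2.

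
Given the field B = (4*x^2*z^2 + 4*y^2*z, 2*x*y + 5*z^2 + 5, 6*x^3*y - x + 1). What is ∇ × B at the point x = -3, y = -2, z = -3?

(∇×B)₁ = ∂B₃/∂y − ∂B₂/∂z = 6*x^3 - 10*z
(∇×B)₂ = ∂B₁/∂z − ∂B₃/∂x = -18*x^2*y + 8*x^2*z + 4*y^2 + 1
(∇×B)₃ = ∂B₂/∂x − ∂B₁/∂y = -8*y*z + 2*y
∇×B = (6*x^3 - 10*z, -18*x^2*y + 8*x^2*z + 4*y^2 + 1, -8*y*z + 2*y)
At (-3, -2, -3): (-132, 125, -52).

(-132, 125, -52)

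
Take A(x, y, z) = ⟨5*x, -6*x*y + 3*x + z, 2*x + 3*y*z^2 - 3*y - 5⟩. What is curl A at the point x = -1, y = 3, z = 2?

(8, -2, -15)

(∇×A)₁ = ∂A₃/∂y − ∂A₂/∂z = 3*z^2 - 4
(∇×A)₂ = ∂A₁/∂z − ∂A₃/∂x = -2
(∇×A)₃ = ∂A₂/∂x − ∂A₁/∂y = -6*y + 3
∇×A = (3*z^2 - 4, -2, -6*y + 3)
At (-1, 3, 2): (8, -2, -15).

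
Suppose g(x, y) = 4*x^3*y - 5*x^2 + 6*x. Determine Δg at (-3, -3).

∂²g/∂x² = 2*(12*x*y - 5)
∂²g/∂y² = 0
∇²g = 24*x*y - 10
At (-3, -3): 206.

206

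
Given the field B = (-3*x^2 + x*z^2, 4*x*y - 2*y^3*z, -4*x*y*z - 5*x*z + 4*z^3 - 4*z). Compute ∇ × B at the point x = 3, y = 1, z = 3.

(-34, 45, 4)

(∇×B)₁ = ∂B₃/∂y − ∂B₂/∂z = -4*x*z + 2*y^3
(∇×B)₂ = ∂B₁/∂z − ∂B₃/∂x = 2*x*z + 4*y*z + 5*z
(∇×B)₃ = ∂B₂/∂x − ∂B₁/∂y = 4*y
∇×B = (-4*x*z + 2*y^3, 2*x*z + 4*y*z + 5*z, 4*y)
At (3, 1, 3): (-34, 45, 4).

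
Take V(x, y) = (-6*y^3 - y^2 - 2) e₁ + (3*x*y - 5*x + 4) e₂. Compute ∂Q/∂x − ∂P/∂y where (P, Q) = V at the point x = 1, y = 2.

∂V₂/∂x = 3*y - 5
∂V₁/∂y = -18*y^2 - 2*y
Scalar curl = 18*y^2 + 5*y - 5
At (1, 2): 77.

77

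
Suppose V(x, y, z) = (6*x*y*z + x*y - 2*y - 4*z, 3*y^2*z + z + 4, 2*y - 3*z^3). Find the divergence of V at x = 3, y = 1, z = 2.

∂V₁/∂x = 6*y*z + y
∂V₂/∂y = 6*y*z
∂V₃/∂z = -9*z^2
∇·V = 12*y*z + y - 9*z^2
At (3, 1, 2): -11.

-11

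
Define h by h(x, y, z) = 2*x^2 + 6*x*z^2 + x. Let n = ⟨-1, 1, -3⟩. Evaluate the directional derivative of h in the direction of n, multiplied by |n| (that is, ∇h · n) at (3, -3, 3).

-391

∂h/∂x = 4*x + 6*z^2 + 1
∂h/∂y = 0
∂h/∂z = 12*x*z
∇h at (3, -3, 3) = (67, 0, 108)
∇h · n = (67)(-1) + (0)(1) + (108)(-3) = -391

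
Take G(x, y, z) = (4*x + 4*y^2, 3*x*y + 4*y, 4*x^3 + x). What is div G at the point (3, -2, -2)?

∂G₁/∂x = 4
∂G₂/∂y = 3*x + 4
∂G₃/∂z = 0
∇·G = 3*x + 8
At (3, -2, -2): 17.

17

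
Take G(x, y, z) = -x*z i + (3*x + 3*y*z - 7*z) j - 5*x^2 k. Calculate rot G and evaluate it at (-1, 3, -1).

(∇×G)₁ = ∂G₃/∂y − ∂G₂/∂z = -3*y + 7
(∇×G)₂ = ∂G₁/∂z − ∂G₃/∂x = 9*x
(∇×G)₃ = ∂G₂/∂x − ∂G₁/∂y = 3
∇×G = (-3*y + 7, 9*x, 3)
At (-1, 3, -1): (-2, -9, 3).

(-2, -9, 3)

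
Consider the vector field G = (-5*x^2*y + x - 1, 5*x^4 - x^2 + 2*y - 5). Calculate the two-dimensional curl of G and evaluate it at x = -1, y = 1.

-13

∂G₂/∂x = 20*x^3 - 2*x
∂G₁/∂y = -5*x^2
Scalar curl = 20*x^3 + 5*x^2 - 2*x
At (-1, 1): -13.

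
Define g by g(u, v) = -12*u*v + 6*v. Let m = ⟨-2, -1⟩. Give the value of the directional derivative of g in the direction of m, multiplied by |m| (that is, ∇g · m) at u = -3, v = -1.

-66

∂g/∂u = -12*v
∂g/∂v = -12*u + 6
∇g at (-3, -1) = (12, 42)
∇g · m = (12)(-2) + (42)(-1) = -66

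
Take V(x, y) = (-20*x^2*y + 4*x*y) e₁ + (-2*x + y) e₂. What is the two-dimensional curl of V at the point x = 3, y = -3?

∂V₂/∂x = -2
∂V₁/∂y = -20*x^2 + 4*x
Scalar curl = 20*x^2 - 4*x - 2
At (3, -3): 166.

166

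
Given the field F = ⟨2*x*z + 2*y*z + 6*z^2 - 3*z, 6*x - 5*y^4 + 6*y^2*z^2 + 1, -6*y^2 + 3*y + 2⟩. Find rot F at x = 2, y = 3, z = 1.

(∇×F)₁ = ∂F₃/∂y − ∂F₂/∂z = -12*y^2*z - 12*y + 3
(∇×F)₂ = ∂F₁/∂z − ∂F₃/∂x = 2*x + 2*y + 12*z - 3
(∇×F)₃ = ∂F₂/∂x − ∂F₁/∂y = -2*z + 6
∇×F = (-12*y^2*z - 12*y + 3, 2*x + 2*y + 12*z - 3, -2*z + 6)
At (2, 3, 1): (-141, 19, 4).

(-141, 19, 4)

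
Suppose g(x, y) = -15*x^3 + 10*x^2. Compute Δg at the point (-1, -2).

∂²g/∂x² = 10*(-9*x + 2)
∂²g/∂y² = 0
∇²g = -90*x + 20
At (-1, -2): 110.

110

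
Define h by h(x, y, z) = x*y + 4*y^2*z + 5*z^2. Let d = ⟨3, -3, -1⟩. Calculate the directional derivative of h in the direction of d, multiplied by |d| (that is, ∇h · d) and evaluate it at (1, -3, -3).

∂h/∂x = y
∂h/∂y = x + 8*y*z
∂h/∂z = 4*y^2 + 10*z
∇h at (1, -3, -3) = (-3, 73, 6)
∇h · d = (-3)(3) + (73)(-3) + (6)(-1) = -234

-234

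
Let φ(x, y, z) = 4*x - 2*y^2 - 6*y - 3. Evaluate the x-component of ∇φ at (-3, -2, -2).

4

(∇φ)_1 = ∂φ/∂x = 4
At (-3, -2, -2): 4.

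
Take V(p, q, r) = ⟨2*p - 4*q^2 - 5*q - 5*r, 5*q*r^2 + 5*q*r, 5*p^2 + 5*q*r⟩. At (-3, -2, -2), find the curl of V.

(∇×V)₁ = ∂V₃/∂q − ∂V₂/∂r = -10*q*r - 5*q + 5*r
(∇×V)₂ = ∂V₁/∂r − ∂V₃/∂p = -10*p - 5
(∇×V)₃ = ∂V₂/∂p − ∂V₁/∂q = 8*q + 5
∇×V = (-10*q*r - 5*q + 5*r, -10*p - 5, 8*q + 5)
At (-3, -2, -2): (-40, 25, -11).

(-40, 25, -11)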